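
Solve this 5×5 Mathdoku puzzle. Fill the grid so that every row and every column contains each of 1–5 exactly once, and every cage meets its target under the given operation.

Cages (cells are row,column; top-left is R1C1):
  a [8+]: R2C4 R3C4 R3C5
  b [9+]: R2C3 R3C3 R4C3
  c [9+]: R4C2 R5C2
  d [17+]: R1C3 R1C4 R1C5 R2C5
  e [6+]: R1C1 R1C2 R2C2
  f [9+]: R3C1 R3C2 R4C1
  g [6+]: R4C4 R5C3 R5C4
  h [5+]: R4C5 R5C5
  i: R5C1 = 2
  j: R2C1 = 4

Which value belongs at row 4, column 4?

2

Cage j is given, leaving R2C1 = 4.
Cage d needs sum 17, leaving R2C5 = 5.
Cage i is given, which forces R5C1 = 2.
In row 1, 2 can only go at R1C2, so R1C2 = 2.
The only place for 1 in row 1 is R1C1.
The 3 cells of cage e must have sum 6, so R2C2 = 3.
Cage f needs sum 9; hence R3C2 = 1.
Row 3 needs a 2, and only R3C5 is open for it.
In row 4, 2 can only go at R4C4, so R4C4 = 2.
Column 4 now contains 2, so R2C4 = 1.
Cage a needs sum 8, leaving R3C4 = 5.
Column 4 now contains 1, which forces R5C4 = 3.
Cage d needs sum 17, which forces R1C3 = 5.
Column 4 already has 3; hence R1C4 = 4.
Cage d has sum 17, so R1C5 = 3.
Row 2 already has 1; hence R2C3 = 2.
Row 3 now contains 5, so R3C1 = 3.
Row 3 now contains 3, which forces R3C3 = 4.
The 3 cells of cage f must have sum 9, which forces R4C1 = 5.
Row 4 already has 5, so R4C2 = 4.
4 is placed in column 3; hence R4C3 = 3.
4 is placed in row 4, so R4C5 = 1.
Column 2 now contains 4, so R5C2 = 5.
3 is placed in row 5, leaving R5C3 = 1.
1 is placed in column 5, leaving R5C5 = 4.
Completed grid: 1 2 5 4 3 / 4 3 2 1 5 / 3 1 4 5 2 / 5 4 3 2 1 / 2 5 1 3 4.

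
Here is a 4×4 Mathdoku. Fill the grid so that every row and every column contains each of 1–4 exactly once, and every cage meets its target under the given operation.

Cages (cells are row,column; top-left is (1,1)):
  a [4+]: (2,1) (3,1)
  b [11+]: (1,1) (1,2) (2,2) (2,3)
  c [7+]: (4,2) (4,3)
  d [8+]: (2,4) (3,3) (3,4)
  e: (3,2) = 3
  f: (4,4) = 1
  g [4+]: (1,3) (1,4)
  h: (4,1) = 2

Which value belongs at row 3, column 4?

Cage e is given; hence (3,2) = 3.
Cage h is a single given cell, so (4,1) = 2.
Column 2 already has 3, leaving (4,2) = 4.
4 is placed in row 4, which forces (4,3) = 3.
Cage f is given; hence (4,4) = 1.
Cage b needs sum 11, leaving (1,1) = 4.
3 is placed in column 3, which forces (1,3) = 1.
Column 4 already has 1, leaving (1,4) = 3.
The two cells of cage a must have sum 4, so (2,1) = 3.
Cage b needs sum 11, which forces (2,3) = 4.
Column 4 now contains 3, so (2,4) = 2.
Row 3 already has 3, which forces (3,1) = 1.
Column 3 now contains 1; hence (3,3) = 2.
The 3 cells of cage d must have sum 8; hence (3,4) = 4.
1 is placed in row 1, which forces (1,2) = 2.
Row 2 already has 2; hence (2,2) = 1.
Filled in: 4 2 1 3 / 3 1 4 2 / 1 3 2 4 / 2 4 3 1.

4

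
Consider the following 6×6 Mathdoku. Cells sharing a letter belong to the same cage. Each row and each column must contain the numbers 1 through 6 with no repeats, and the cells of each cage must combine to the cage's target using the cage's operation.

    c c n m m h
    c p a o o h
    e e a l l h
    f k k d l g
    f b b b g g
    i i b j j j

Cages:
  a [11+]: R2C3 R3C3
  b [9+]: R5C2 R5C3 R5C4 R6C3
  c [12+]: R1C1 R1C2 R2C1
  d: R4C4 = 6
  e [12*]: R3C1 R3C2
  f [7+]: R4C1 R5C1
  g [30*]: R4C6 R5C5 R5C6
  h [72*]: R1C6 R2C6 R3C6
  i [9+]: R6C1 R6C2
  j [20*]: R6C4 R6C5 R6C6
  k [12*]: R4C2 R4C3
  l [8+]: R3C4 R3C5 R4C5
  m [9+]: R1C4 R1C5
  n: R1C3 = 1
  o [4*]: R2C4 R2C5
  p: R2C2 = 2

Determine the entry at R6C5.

4

N is a freebie, leaving R1C3 = 1.
Cage p is a single given cell, which forces R2C2 = 2.
Cage d is given, which forces R4C4 = 6.
The only place for 2 in row 1 is R1C1.
Row 2 needs a 3, and only R2C6 is open for it.
In row 1, 3 can only go at R1C4, so R1C4 = 3.
Cage m needs two cells with sum 9, so R1C5 = 6.
Row 1 now contains 6, so R1C6 = 4.
4 is placed in column 6; hence R3C6 = 6.
Row 1 now contains 4, so R1C2 = 5.
Cage c has sum 12, leaving R2C1 = 5.
Cage a's pair has sum 11, so R2C3 = 6.
Row 3 now contains 6, leaving R3C3 = 5.
Cage g has product 30; hence R5C5 = 3.
3 is placed in row 5, which forces R5C2 = 1.
The 4 cells of cage b must have sum 9, which forces R5C3 = 4.
Cage b has sum 9; hence R5C4 = 2.
Row 5 already has 2, so R5C6 = 5.
The 4 cells of cage b must have sum 9; hence R6C3 = 2.
5 is placed in column 6; hence R6C6 = 1.
2 is placed in column 4; hence R3C4 = 1.
Cage l has sum 8; hence R3C5 = 2.
The two cells of cage f must have sum 7, leaving R4C1 = 1.
Cage k's pair has product 12; hence R4C2 = 4.
Column 3 now contains 4, so R4C3 = 3.
Cage l has sum 8, leaving R4C5 = 5.
5 is placed in column 6, leaving R4C6 = 2.
4 is placed in row 5; hence R5C1 = 6.
6 is placed in column 1, which forces R6C1 = 3.
3 is placed in row 6, leaving R6C2 = 6.
Column 5 now contains 5, which forces R6C5 = 4.
1 is placed in column 4, leaving R2C4 = 4.
Column 5 now contains 4, leaving R2C5 = 1.
Column 1 already has 3, leaving R3C1 = 4.
4 is placed in column 2; hence R3C2 = 3.
Row 6 now contains 4, which forces R6C4 = 5.
The full grid is 2 5 1 3 6 4 / 5 2 6 4 1 3 / 4 3 5 1 2 6 / 1 4 3 6 5 2 / 6 1 4 2 3 5 / 3 6 2 5 4 1.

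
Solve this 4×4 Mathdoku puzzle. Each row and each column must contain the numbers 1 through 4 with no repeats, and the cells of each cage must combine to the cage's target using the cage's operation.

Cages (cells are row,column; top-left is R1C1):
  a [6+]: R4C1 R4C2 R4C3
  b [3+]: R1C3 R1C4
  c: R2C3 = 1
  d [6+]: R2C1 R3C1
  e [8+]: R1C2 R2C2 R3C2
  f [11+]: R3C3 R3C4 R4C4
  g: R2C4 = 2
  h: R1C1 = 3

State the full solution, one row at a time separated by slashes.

H is a freebie, which forces R1C1 = 3.
Cage c is given, so R2C3 = 1.
G is a freebie, so R2C4 = 2.
Cage f needs sum 11, which forces R3C3 = 4.
Cage f needs sum 11, which forces R3C4 = 3.
Cage f has sum 11, which forces R4C4 = 4.
Cage e needs sum 8; hence R1C2 = 4.
1 is placed in column 3, which forces R1C3 = 2.
Column 4 now contains 2, so R1C4 = 1.
Row 2 now contains 2, which forces R2C1 = 4.
Cage e has sum 8, so R2C2 = 3.
Row 3 now contains 4, which forces R3C1 = 2.
Row 3 already has 3; hence R3C2 = 1.
Column 1 now contains 2, leaving R4C1 = 1.
1 is placed in column 2, so R4C2 = 2.
2 is placed in column 3, leaving R4C3 = 3.

3 4 2 1 / 4 3 1 2 / 2 1 4 3 / 1 2 3 4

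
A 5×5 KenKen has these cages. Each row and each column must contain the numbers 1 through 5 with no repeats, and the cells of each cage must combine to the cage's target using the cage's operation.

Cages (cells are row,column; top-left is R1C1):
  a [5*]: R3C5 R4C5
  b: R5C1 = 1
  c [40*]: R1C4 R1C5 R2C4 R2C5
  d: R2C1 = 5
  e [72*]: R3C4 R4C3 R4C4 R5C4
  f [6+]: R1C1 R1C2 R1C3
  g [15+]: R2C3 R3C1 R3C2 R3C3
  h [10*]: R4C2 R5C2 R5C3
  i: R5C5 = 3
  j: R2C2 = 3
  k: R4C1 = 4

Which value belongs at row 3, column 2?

Cage d is a single given cell, so R2C1 = 5.
Cage j is given; hence R2C2 = 3.
3 is placed in row 2; hence R2C3 = 4.
Cage k is given; hence R4C1 = 4.
Cage e has product 72, which forces R4C3 = 3.
Row 4 now contains 4, leaving R4C4 = 2.
B is a freebie; hence R5C1 = 1.
I is a freebie, so R5C5 = 3.
The 3 cells of cage f must have sum 6, which forces R1C1 = 3.
Column 4 already has 2, leaving R2C4 = 1.
Cage c has product 40, leaving R2C5 = 2.
Cage g needs sum 15, leaving R3C1 = 2.
Cage g has sum 15, leaving R3C2 = 4.
Cage g needs sum 15, leaving R3C3 = 5.
The 4 cells of cage e must have product 72, which forces R3C4 = 3.
Row 3 now contains 5, which forces R3C5 = 1.
The 3 cells of cage h must have product 10; hence R4C2 = 1.
Column 5 already has 1, which forces R4C5 = 5.
5 is placed in column 3, so R5C3 = 2.
Row 5 already has 3, which forces R5C4 = 4.
Column 2 now contains 1, which forces R1C2 = 2.
Column 3 now contains 2, so R1C3 = 1.
Column 4 already has 4, leaving R1C4 = 5.
Column 5 now contains 5, which forces R1C5 = 4.
2 is placed in row 5, so R5C2 = 5.
Filled in: 3 2 1 5 4 / 5 3 4 1 2 / 2 4 5 3 1 / 4 1 3 2 5 / 1 5 2 4 3.

4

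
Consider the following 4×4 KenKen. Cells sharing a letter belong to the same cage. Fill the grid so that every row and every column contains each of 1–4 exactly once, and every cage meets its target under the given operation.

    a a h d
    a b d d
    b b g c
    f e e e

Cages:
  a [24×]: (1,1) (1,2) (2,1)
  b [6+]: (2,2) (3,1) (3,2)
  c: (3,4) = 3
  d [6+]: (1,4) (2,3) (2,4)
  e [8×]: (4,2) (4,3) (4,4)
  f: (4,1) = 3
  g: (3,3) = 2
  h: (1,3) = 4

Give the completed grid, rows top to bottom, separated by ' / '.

H is a freebie, which forces (1,3) = 4.
G is a freebie, leaving (3,3) = 2.
Cage c is given, leaving (3,4) = 3.
Cage f is a single given cell, which forces (4,1) = 3.
Column 3 already has 2; hence (4,3) = 1.
Column 1 already has 3, so (1,1) = 2.
The 3 cells of cage a must have product 24, so (1,2) = 3.
Row 1 already has 2, leaving (1,4) = 1.
Cage a has product 24; hence (2,1) = 4.
The 3 cells of cage b must have sum 6, which forces (2,2) = 1.
Column 3 already has 1; hence (2,3) = 3.
Column 4 already has 1, which forces (2,4) = 2.
Row 3 already has 3, which forces (3,1) = 1.
Cage b needs sum 6, so (3,2) = 4.
Column 2 already has 4; hence (4,2) = 2.
Column 4 now contains 2; hence (4,4) = 4.

2 3 4 1 / 4 1 3 2 / 1 4 2 3 / 3 2 1 4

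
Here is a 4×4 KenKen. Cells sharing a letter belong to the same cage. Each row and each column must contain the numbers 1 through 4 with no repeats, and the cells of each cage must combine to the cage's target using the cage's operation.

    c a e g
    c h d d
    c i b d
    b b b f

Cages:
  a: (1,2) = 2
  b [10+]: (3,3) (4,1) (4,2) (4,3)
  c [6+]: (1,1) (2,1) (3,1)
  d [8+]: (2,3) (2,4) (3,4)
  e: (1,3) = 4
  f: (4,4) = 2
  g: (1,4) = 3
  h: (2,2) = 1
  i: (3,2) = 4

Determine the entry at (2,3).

3

Cage a is given, leaving (1,2) = 2.
Cage e is given, so (1,3) = 4.
Cage g is a single given cell, so (1,4) = 3.
Cage h is a single given cell, so (2,2) = 1.
Cage i is given, leaving (3,2) = 4.
Column 2 already has 4, which forces (4,2) = 3.
Cage f is given, which forces (4,4) = 2.
Row 1 already has 3; hence (1,1) = 1.
The 3 cells of cage d must have sum 8, so (2,3) = 3.
2 is placed in column 4, which forces (2,4) = 4.
The 4 cells of cage b must have sum 10, leaving (3,3) = 2.
2 is placed in column 4; hence (3,4) = 1.
Cage b needs sum 10, which forces (4,1) = 4.
2 is placed in row 4, which forces (4,3) = 1.
3 is placed in row 2, which forces (2,1) = 2.
Row 3 now contains 2, which forces (3,1) = 3.
Completed grid: 1 2 4 3 / 2 1 3 4 / 3 4 2 1 / 4 3 1 2.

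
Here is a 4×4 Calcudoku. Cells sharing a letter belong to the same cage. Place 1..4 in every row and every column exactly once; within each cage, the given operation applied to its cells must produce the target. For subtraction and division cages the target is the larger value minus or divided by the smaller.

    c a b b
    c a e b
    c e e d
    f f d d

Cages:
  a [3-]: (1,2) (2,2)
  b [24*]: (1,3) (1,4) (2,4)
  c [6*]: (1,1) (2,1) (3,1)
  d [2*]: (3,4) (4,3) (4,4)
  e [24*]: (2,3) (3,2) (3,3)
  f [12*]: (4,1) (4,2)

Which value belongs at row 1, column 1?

1

The 3 cells of cage d must have product 2, which forces (3,4) = 1.
Cage d needs product 2, which forces (4,3) = 1.
Cage d has product 2, so (4,4) = 2.
Cage b has product 24; hence (1,3) = 2.
Cage e needs product 24, which forces (3,2) = 2.
Cage c needs product 6, which forces (1,1) = 1.
Row 1 now contains 1, which forces (1,2) = 4.
4 is placed in row 1; hence (1,4) = 3.
The 3 cells of cage c must have product 6, so (2,1) = 2.
4 is placed in column 2, leaving (2,2) = 1.
Column 4 now contains 3, which forces (2,4) = 4.
Row 3 already has 2, leaving (3,1) = 3.
Row 3 now contains 3, leaving (3,3) = 4.
Column 1 now contains 3, which forces (4,1) = 4.
4 is placed in column 2, so (4,2) = 3.
4 is placed in row 2; hence (2,3) = 3.
Filled in: 1 4 2 3 / 2 1 3 4 / 3 2 4 1 / 4 3 1 2.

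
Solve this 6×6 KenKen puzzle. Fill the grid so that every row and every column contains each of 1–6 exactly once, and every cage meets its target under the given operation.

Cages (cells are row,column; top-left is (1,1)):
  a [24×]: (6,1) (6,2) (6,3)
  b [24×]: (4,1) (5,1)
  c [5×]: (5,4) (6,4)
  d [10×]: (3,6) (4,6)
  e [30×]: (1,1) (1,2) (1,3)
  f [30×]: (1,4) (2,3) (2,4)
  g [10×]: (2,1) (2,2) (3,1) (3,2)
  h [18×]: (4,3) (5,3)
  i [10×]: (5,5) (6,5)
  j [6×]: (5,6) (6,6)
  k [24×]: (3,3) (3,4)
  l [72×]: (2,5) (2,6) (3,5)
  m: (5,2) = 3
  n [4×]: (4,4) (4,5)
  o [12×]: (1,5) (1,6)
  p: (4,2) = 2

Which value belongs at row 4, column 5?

1

P is a freebie; hence (4,2) = 2.
Row 4 now contains 2; hence (4,6) = 5.
M is a freebie, which forces (5,2) = 3.
Row 5 already has 3, leaving (5,3) = 6.
6 is placed in column 3, so (3,3) = 4.
Cage k needs two cells with product 24; hence (3,4) = 6.
Row 3 already has 6; hence (3,5) = 3.
Column 6 already has 5, so (3,6) = 2.
Cage b needs two cells with product 24, leaving (4,1) = 6.
6 is placed in column 3, leaving (4,3) = 3.
Row 5 already has 6, which forces (5,1) = 4.
Column 6 now contains 2, leaving (5,6) = 1.
Cage g has product 10, leaving (2,1) = 2.
Cage g has product 10; hence (2,2) = 1.
Row 2 now contains 2, which forces (2,3) = 5.
5 is placed in row 2; hence (2,4) = 3.
2 is placed in row 3, leaving (3,1) = 1.
Cage g needs product 10, which forces (3,2) = 5.
Row 5 now contains 1, so (5,4) = 5.
5 is placed in row 5; hence (5,5) = 2.
Cage a has product 24; hence (6,1) = 3.
The 3 cells of cage a must have product 24, leaving (6,2) = 4.
Cage a needs product 24, which forces (6,3) = 2.
The two cells of cage c must have product 5, which forces (6,4) = 1.
Column 5 now contains 2; hence (6,5) = 5.
The two cells of cage j must have product 6, leaving (6,6) = 6.
3 is placed in column 1, which forces (1,1) = 5.
Column 2 now contains 5, which forces (1,2) = 6.
Column 3 now contains 2, which forces (1,3) = 1.
Column 4 now contains 5, leaving (1,4) = 2.
Column 5 now contains 2, leaving (1,5) = 4.
6 is placed in column 6, which forces (1,6) = 3.
Cage l has product 72, so (2,5) = 6.
6 is placed in column 6; hence (2,6) = 4.
Column 4 already has 1, so (4,4) = 4.
The two cells of cage n must have product 4, leaving (4,5) = 1.
Completed grid: 5 6 1 2 4 3 / 2 1 5 3 6 4 / 1 5 4 6 3 2 / 6 2 3 4 1 5 / 4 3 6 5 2 1 / 3 4 2 1 5 6.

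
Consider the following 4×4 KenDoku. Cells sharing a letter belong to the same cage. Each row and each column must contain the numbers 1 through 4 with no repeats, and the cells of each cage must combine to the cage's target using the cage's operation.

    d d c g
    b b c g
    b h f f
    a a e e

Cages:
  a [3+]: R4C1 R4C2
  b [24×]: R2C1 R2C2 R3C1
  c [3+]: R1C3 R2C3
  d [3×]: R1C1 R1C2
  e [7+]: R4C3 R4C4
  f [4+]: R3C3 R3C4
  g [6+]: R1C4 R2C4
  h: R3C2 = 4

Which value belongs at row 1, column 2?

1

Cage h is a single given cell, leaving R3C2 = 4.
The 3 cells of cage b must have product 24, which forces R2C1 = 4.
Row 2 already has 4, which forces R2C4 = 2.
The two cells of cage c must have sum 3, leaving R1C3 = 2.
Column 4 now contains 2, leaving R1C4 = 4.
Row 2 now contains 2, which forces R2C2 = 3.
Row 2 now contains 2, so R2C3 = 1.
Cage b needs product 24, leaving R3C1 = 2.
Column 3 now contains 1, so R3C3 = 3.
Row 3 already has 3; hence R3C4 = 1.
Column 1 already has 2, so R4C1 = 1.
Row 4 now contains 1, so R4C2 = 2.
Column 3 now contains 3; hence R4C3 = 4.
4 is placed in column 4, which forces R4C4 = 3.
Column 1 already has 1, leaving R1C1 = 3.
3 is placed in column 2; hence R1C2 = 1.
Completed grid: 3 1 2 4 / 4 3 1 2 / 2 4 3 1 / 1 2 4 3.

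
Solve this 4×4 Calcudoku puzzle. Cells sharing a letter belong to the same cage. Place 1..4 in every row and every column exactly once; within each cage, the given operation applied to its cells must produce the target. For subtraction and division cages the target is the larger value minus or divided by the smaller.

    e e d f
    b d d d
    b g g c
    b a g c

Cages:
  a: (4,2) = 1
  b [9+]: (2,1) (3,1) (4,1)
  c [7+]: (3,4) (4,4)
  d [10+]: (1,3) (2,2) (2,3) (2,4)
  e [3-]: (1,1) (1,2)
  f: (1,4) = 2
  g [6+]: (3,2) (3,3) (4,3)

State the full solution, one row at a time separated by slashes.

1 4 3 2 / 3 2 4 1 / 2 3 1 4 / 4 1 2 3

Cage f is a single given cell, leaving (1,4) = 2.
Cage a is given, so (4,2) = 1.
Cage e's pair has difference 3, which forces (1,1) = 1.
1 is placed in column 2, so (1,2) = 4.
4 is placed in row 1, so (1,3) = 3.
Cage g needs sum 6, so (3,3) = 1.
Column 3 already has 3, so (4,3) = 2.
Cage d has sum 10, so (2,2) = 2.
Column 3 now contains 2, so (2,3) = 4.
The 4 cells of cage d must have sum 10, so (2,4) = 1.
Cage g has sum 6, so (3,2) = 3.
3 is placed in row 3; hence (3,4) = 4.
Column 4 already has 4, which forces (4,4) = 3.
Row 2 now contains 4, leaving (2,1) = 3.
Row 3 already has 4, leaving (3,1) = 2.
Row 4 now contains 3, which forces (4,1) = 4.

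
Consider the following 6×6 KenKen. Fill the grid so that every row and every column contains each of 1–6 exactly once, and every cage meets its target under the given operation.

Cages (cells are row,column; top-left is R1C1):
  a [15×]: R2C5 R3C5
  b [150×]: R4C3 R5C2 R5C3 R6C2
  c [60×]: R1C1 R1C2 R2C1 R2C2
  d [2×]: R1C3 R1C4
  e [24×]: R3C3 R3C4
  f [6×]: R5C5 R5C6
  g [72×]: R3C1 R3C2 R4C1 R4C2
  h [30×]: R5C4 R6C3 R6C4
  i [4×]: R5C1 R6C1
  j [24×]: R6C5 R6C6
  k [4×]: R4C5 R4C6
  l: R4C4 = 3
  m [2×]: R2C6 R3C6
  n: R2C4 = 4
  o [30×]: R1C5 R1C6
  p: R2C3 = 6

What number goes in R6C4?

Cage p is given, leaving R2C3 = 6.
Cage n is a single given cell; hence R2C4 = 4.
Column 3 now contains 6, leaving R3C3 = 4.
Column 4 now contains 4, so R3C4 = 6.
Cage l is given, so R4C4 = 3.
The 3 cells of cage h must have product 30; hence R6C3 = 3.
Row 3 needs a 5, and only R3C5 is open for it.
Column 5 now contains 5, leaving R1C5 = 6.
The two cells of cage o must have product 30, so R1C6 = 5.
Column 5 now contains 5, leaving R2C5 = 3.
Column 5 now contains 6, so R6C5 = 4.
4 is placed in row 6; hence R6C6 = 6.
4 is placed in column 5, so R4C5 = 1.
Cage k's pair has product 4; hence R4C6 = 4.
The two cells of cage i must have product 4; hence R5C1 = 4.
Cage f's pair has product 6, which forces R5C5 = 2.
Cage f needs two cells with product 6, which forces R5C6 = 3.
4 is placed in row 6; hence R6C1 = 1.
Row 6 already has 6, leaving R6C2 = 5.
Row 6 now contains 5, so R6C4 = 2.
The two cells of cage d must have product 2, so R1C3 = 2.
Column 4 now contains 2, which forces R1C4 = 1.
Cage c has product 60, which forces R2C1 = 5.
Cage b needs product 150; hence R4C3 = 5.
3 is placed in row 5, which forces R5C2 = 6.
The 4 cells of cage b must have product 150, which forces R5C3 = 1.
Row 5 now contains 2, which forces R5C4 = 5.
Row 1 already has 2, so R1C1 = 3.
Cage c has product 60, so R1C2 = 4.
Cage c needs product 60, so R2C2 = 1.
Row 2 already has 1, which forces R2C6 = 2.
Cage g needs product 72; hence R3C1 = 2.
Cage g needs product 72; hence R3C2 = 3.
Column 6 now contains 2, leaving R3C6 = 1.
The 4 cells of cage g must have product 72; hence R4C1 = 6.
Column 2 already has 6, which forces R4C2 = 2.
Completed grid: 3 4 2 1 6 5 / 5 1 6 4 3 2 / 2 3 4 6 5 1 / 6 2 5 3 1 4 / 4 6 1 5 2 3 / 1 5 3 2 4 6.

2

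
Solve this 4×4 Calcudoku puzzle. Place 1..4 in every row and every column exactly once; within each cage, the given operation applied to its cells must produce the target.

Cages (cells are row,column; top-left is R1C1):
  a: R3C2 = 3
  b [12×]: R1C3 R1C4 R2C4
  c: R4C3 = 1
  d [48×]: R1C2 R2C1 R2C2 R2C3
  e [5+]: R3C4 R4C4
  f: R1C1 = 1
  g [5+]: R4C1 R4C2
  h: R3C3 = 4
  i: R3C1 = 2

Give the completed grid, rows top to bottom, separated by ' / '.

1 4 2 3 / 4 1 3 2 / 2 3 4 1 / 3 2 1 4

F is a freebie, leaving R1C1 = 1.
Cage i is a single given cell; hence R3C1 = 2.
Cage a is a single given cell; hence R3C2 = 3.
Cage h is given, which forces R3C3 = 4.
4 is placed in row 3, which forces R3C4 = 1.
Cage c is given, which forces R4C3 = 1.
Cage b has product 12, so R1C3 = 2.
Cage b has product 12; hence R1C4 = 3.
2 is placed in column 3, which forces R2C3 = 3.
The 3 cells of cage b must have product 12, leaving R2C4 = 2.
Cage g's pair has sum 5, which forces R4C1 = 3.
Cage g's pair has sum 5, so R4C2 = 2.
Cage e's pair has sum 5, leaving R4C4 = 4.
Row 1 now contains 2, which forces R1C2 = 4.
Row 2 already has 3, leaving R2C1 = 4.
Cage d has product 48, leaving R2C2 = 1.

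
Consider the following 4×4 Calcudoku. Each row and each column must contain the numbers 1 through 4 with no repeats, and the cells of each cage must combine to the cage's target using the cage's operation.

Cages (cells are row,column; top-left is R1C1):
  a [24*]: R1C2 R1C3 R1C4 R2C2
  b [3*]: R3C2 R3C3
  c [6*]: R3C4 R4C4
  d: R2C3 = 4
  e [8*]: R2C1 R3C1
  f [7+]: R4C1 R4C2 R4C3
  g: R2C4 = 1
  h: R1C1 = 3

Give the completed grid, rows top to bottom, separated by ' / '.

3 2 1 4 / 2 3 4 1 / 4 1 3 2 / 1 4 2 3

H is a freebie, so R1C1 = 3.
Cage d is a single given cell; hence R2C3 = 4.
Cage g is given; hence R2C4 = 1.
4 is placed in row 2, which forces R2C1 = 2.
The 4 cells of cage a must have product 24, leaving R2C2 = 3.
The two cells of cage e must have product 8, which forces R3C1 = 4.
Column 2 now contains 3; hence R3C2 = 1.
Row 3 already has 1, which forces R3C3 = 3.
Row 3 already has 3, so R3C4 = 2.
Column 1 already has 4, which forces R4C1 = 1.
Row 4 already has 1, which forces R4C3 = 2.
Column 4 already has 2, leaving R4C4 = 3.
Cage a has product 24, which forces R1C2 = 2.
Column 3 now contains 2, which forces R1C3 = 1.
Column 4 already has 2, leaving R1C4 = 4.
Row 4 already has 2; hence R4C2 = 4.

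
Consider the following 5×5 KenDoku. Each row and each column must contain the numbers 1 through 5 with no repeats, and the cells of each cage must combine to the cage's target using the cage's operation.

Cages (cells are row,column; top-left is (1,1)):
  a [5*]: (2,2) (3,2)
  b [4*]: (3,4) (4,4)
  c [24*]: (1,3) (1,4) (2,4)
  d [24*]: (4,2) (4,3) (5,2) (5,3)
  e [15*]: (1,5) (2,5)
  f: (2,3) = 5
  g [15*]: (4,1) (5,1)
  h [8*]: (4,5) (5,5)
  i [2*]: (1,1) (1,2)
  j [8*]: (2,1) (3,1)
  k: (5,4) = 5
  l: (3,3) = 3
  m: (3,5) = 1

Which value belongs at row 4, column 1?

Cage f is given; hence (2,3) = 5.
5 is placed in row 2, which forces (2,5) = 3.
Cage l is given, so (3,3) = 3.
Cage m is given, leaving (3,5) = 1.
K is a freebie, so (5,4) = 5.
Cage c needs product 24; hence (1,4) = 3.
Column 5 already has 3, which forces (1,5) = 5.
5 is placed in row 2, which forces (2,2) = 1.
1 is placed in row 3; hence (3,2) = 5.
1 is placed in row 3, which forces (3,4) = 4.
Cage g needs two cells with product 15, leaving (4,1) = 5.
Cage b needs two cells with product 4; hence (4,4) = 1.
Row 5 already has 5, so (5,1) = 3.
Cage i's pair has product 2, which forces (1,1) = 1.
Column 2 now contains 1; hence (1,2) = 2.
Cage c needs product 24; hence (1,3) = 4.
The two cells of cage j must have product 8, so (2,1) = 4.
4 is placed in column 4; hence (2,4) = 2.
4 is placed in row 3, leaving (3,1) = 2.
Cage d has product 24, which forces (4,2) = 3.
Column 3 already has 4; hence (4,3) = 2.
Row 4 already has 2; hence (4,5) = 4.
Column 2 now contains 2, leaving (5,2) = 4.
Cage d needs product 24; hence (5,3) = 1.
4 is placed in column 5; hence (5,5) = 2.
Filled in: 1 2 4 3 5 / 4 1 5 2 3 / 2 5 3 4 1 / 5 3 2 1 4 / 3 4 1 5 2.

5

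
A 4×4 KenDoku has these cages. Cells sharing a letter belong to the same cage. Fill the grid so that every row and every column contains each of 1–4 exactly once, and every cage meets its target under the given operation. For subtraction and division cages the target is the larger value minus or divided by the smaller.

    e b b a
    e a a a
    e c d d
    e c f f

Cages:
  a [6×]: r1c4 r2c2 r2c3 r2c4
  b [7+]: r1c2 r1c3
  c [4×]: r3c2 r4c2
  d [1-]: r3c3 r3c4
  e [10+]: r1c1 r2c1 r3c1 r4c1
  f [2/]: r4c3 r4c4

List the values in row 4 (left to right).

The 4 cells of cage a must have product 6, leaving r1c4 = 1.
Row 1 needs a 2, and only r1c1 is open for it.
Row 2 needs a 4, and only r2c1 is open for it.
In row 4, 3 can only go at r4c1, so r4c1 = 3.
Column 1 now contains 3, leaving r3c1 = 1.
Row 3 already has 1, leaving r3c2 = 4.
4 is placed in column 2, so r4c2 = 1.
4 is placed in column 2, which forces r1c2 = 3.
Cage b's pair has sum 7, which forces r1c3 = 4.
Column 2 now contains 3, so r2c2 = 2.
Cage a needs product 6, which forces r2c3 = 1.
Row 2 already has 2, which forces r2c4 = 3.
3 is placed in column 4, which forces r3c4 = 2.
4 is placed in column 3, which forces r4c3 = 2.
2 is placed in column 4, so r4c4 = 4.
Row 3 already has 2, which forces r3c3 = 3.
Completed grid: 2 3 4 1 / 4 2 1 3 / 1 4 3 2 / 3 1 2 4.

3 1 2 4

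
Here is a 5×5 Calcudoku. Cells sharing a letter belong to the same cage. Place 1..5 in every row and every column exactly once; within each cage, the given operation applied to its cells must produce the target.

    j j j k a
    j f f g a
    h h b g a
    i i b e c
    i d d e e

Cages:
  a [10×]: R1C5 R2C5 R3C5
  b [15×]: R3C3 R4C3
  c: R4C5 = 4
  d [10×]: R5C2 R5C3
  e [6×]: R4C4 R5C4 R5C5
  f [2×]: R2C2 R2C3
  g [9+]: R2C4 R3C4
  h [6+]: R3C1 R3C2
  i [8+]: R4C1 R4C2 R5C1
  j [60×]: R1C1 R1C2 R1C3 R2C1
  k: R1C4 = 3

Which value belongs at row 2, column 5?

Cage k is a single given cell, so R1C4 = 3.
C is a freebie; hence R4C5 = 4.
Cage j has product 60, leaving R2C1 = 3.
Cage e has product 6, leaving R5C5 = 3.
In row 1, 2 can only go at R1C5, so R1C5 = 2.
In row 2, 4 can only go at R2C4, so R2C4 = 4.
Column 4 already has 4, so R3C4 = 5.
Row 3 now contains 5; hence R3C5 = 1.
Column 5 now contains 1; hence R2C5 = 5.
Row 3 now contains 5, leaving R3C3 = 3.
Cage b needs two cells with product 15, leaving R4C3 = 5.
Column 3 already has 5, which forces R5C3 = 2.
2 is placed in row 5, which forces R5C4 = 1.
Cage f's pair has product 2; hence R2C2 = 2.
Column 3 already has 2, leaving R2C3 = 1.
2 is placed in column 2, so R3C2 = 4.
Column 4 now contains 1; hence R4C4 = 2.
2 is placed in row 5; hence R5C2 = 5.
Cage j has product 60, leaving R1C1 = 5.
Column 2 now contains 5, which forces R1C2 = 1.
Column 3 now contains 1; hence R1C3 = 4.
Row 3 already has 4, leaving R3C1 = 2.
2 is placed in row 4; hence R4C1 = 1.
Cage i needs sum 8, which forces R4C2 = 3.
5 is placed in row 5, so R5C1 = 4.
Filled in: 5 1 4 3 2 / 3 2 1 4 5 / 2 4 3 5 1 / 1 3 5 2 4 / 4 5 2 1 3.

5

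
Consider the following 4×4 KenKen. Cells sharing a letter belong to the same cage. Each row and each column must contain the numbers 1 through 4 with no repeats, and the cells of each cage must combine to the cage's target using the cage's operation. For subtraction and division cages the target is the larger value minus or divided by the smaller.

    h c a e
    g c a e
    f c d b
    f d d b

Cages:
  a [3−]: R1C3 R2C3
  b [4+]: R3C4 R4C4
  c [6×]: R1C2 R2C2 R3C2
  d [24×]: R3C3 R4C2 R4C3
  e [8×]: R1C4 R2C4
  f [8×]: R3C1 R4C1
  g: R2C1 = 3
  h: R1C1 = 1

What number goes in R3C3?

Cage h is given; hence R1C1 = 1.
1 is placed in row 1, leaving R1C3 = 4.
Row 1 now contains 4, so R1C4 = 2.
G is a freebie, leaving R2C1 = 3.
Column 3 already has 4, leaving R2C3 = 1.
Column 4 already has 2, leaving R2C4 = 4.
Row 1 already has 2, so R1C2 = 3.
1 is placed in row 2, which forces R2C2 = 2.
The 3 cells of cage c must have product 6; hence R3C2 = 1.
1 is placed in row 3; hence R3C4 = 3.
Cage d has product 24; hence R4C2 = 4.
Column 4 already has 3, which forces R4C4 = 1.
The two cells of cage f must have product 8, which forces R3C1 = 4.
Row 3 already has 3, so R3C3 = 2.
Row 4 now contains 4; hence R4C1 = 2.
Cage d has product 24; hence R4C3 = 3.
Filled in: 1 3 4 2 / 3 2 1 4 / 4 1 2 3 / 2 4 3 1.

2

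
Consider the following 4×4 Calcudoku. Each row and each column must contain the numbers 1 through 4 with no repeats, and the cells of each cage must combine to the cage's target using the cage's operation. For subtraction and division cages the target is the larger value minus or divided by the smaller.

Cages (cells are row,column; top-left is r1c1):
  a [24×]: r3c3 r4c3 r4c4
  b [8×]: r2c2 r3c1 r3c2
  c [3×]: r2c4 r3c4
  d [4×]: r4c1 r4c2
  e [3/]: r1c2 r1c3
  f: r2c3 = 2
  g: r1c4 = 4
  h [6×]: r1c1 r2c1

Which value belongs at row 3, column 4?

3

Cage g is given, which forces r1c4 = 4.
F is a freebie, so r2c3 = 2.
Cage h's pair has product 6, leaving r1c1 = 2.
Row 2 already has 2, leaving r2c1 = 3.
3 is placed in row 2, which forces r2c4 = 1.
Column 4 now contains 1, leaving r3c4 = 3.
The 3 cells of cage a must have product 24, which forces r4c4 = 2.
Row 2 already has 1, which forces r2c2 = 4.
The 3 cells of cage b must have product 8, leaving r3c1 = 1.
Cage b has product 8; hence r3c2 = 2.
Row 3 already has 3; hence r3c3 = 4.
1 is placed in column 1, which forces r4c1 = 4.
4 is placed in column 2, leaving r4c2 = 1.
Cage a needs product 24, so r4c3 = 3.
Column 2 now contains 1; hence r1c2 = 3.
3 is placed in column 3; hence r1c3 = 1.
Filled in: 2 3 1 4 / 3 4 2 1 / 1 2 4 3 / 4 1 3 2.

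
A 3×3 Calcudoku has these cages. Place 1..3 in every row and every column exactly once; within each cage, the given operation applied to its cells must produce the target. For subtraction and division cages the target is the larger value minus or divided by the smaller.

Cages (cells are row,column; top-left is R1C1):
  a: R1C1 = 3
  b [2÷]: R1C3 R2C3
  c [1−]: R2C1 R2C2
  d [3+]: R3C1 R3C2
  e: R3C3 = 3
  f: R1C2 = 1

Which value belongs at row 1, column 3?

Cage a is given, which forces R1C1 = 3.
Cage f is given; hence R1C2 = 1.
Row 1 now contains 1, which forces R1C3 = 2.
Column 3 now contains 2, leaving R2C3 = 1.
Column 2 already has 1, which forces R3C2 = 2.
E is a freebie, so R3C3 = 3.
Row 2 now contains 1, so R2C1 = 2.
Column 2 already has 2, which forces R2C2 = 3.
2 is placed in row 3, which forces R3C1 = 1.
The full grid is 3 1 2 / 2 3 1 / 1 2 3.

2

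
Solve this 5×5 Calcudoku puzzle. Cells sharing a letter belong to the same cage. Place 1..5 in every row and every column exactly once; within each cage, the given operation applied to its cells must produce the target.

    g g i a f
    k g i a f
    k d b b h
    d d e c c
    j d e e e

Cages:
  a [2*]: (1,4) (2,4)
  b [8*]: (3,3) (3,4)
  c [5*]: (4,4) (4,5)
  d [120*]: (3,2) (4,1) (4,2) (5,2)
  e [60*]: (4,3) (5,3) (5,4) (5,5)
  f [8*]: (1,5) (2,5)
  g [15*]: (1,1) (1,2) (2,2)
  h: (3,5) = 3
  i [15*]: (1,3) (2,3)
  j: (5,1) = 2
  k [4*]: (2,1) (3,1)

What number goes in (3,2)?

5

H is a freebie, leaving (3,5) = 3.
J is a freebie, which forces (5,1) = 2.
The only place for 4 in row 1 is (1,5).
Column 5 already has 4; hence (2,5) = 2.
Cage a's pair has product 2, leaving (1,4) = 2.
2 is placed in row 2, which forces (2,4) = 1.
2 is placed in column 4; hence (3,4) = 4.
Column 4 already has 1; hence (4,4) = 5.
5 is placed in row 4, which forces (4,5) = 1.
Column 4 now contains 5, so (5,4) = 3.
1 is placed in column 5; hence (5,5) = 5.
Row 2 now contains 1, so (2,1) = 4.
4 is placed in row 3, which forces (3,1) = 1.
Cage d has product 120, leaving (3,2) = 5.
4 is placed in row 3; hence (3,3) = 2.
Cage d has product 120; hence (4,1) = 3.
Cage d needs product 120, so (4,2) = 2.
Cage e has product 60, so (4,3) = 4.
Row 5 now contains 5, which forces (5,2) = 4.
The 4 cells of cage e must have product 60; hence (5,3) = 1.
Column 1 now contains 3, which forces (1,1) = 5.
The 3 cells of cage g must have product 15, so (1,2) = 1.
Row 1 already has 5, so (1,3) = 3.
Column 2 already has 5, so (2,2) = 3.
3 is placed in column 3, so (2,3) = 5.
Filled in: 5 1 3 2 4 / 4 3 5 1 2 / 1 5 2 4 3 / 3 2 4 5 1 / 2 4 1 3 5.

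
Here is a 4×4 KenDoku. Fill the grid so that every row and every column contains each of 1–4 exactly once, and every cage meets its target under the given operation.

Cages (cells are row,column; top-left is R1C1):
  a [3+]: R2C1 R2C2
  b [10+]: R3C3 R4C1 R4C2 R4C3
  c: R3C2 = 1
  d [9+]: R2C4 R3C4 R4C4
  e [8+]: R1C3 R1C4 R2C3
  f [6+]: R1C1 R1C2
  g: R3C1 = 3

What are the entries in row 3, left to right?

Cage g is a single given cell, leaving R3C1 = 3.
C is a freebie, so R3C2 = 1.
The two cells of cage a must have sum 3; hence R2C1 = 1.
Column 2 already has 1; hence R2C2 = 2.
Cage f's pair has sum 6, which forces R1C1 = 2.
Column 2 already has 2, so R1C2 = 4.
2 is placed in column 1, so R4C1 = 4.
Cage b has sum 10; hence R4C2 = 3.
Cage b has sum 10, which forces R4C3 = 1.
Row 4 now contains 3, which forces R4C4 = 2.
1 is placed in column 3, leaving R1C3 = 3.
The 3 cells of cage e must have sum 8, leaving R1C4 = 1.
The 3 cells of cage e must have sum 8, leaving R2C3 = 4.
Cage d has sum 9, which forces R2C4 = 3.
Cage b has sum 10, so R3C3 = 2.
Column 4 now contains 2, so R3C4 = 4.
The full grid is 2 4 3 1 / 1 2 4 3 / 3 1 2 4 / 4 3 1 2.

3 1 2 4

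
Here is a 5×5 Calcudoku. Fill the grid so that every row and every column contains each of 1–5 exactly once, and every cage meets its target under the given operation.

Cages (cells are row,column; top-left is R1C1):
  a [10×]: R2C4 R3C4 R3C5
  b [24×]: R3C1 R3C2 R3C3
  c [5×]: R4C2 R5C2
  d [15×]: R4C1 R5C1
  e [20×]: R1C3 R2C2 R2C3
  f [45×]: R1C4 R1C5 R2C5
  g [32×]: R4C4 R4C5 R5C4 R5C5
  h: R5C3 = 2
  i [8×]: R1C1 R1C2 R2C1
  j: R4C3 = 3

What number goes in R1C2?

Cage f needs product 45, so R1C4 = 3.
Cage f has product 45, leaving R1C5 = 5.
Cage f needs product 45; hence R2C5 = 3.
Cage j is a single given cell, so R4C3 = 3.
Cage h is given; hence R5C3 = 2.
Column 3 already has 2; hence R3C3 = 4.
Row 4 now contains 3; hence R4C1 = 5.
Row 4 already has 5, so R4C2 = 1.
Cage d needs two cells with product 15, leaving R5C1 = 3.
Column 2 already has 1, which forces R5C2 = 5.
Column 3 now contains 4; hence R1C3 = 1.
Column 2 already has 5, which forces R2C2 = 4.
Cage e has product 20, so R2C3 = 5.
Column 1 now contains 3, which forces R3C1 = 2.
Cage b needs product 24, which forces R3C2 = 3.
2 is placed in row 3, leaving R3C5 = 1.
1 is placed in column 5, leaving R5C5 = 4.
Column 1 already has 2; hence R1C1 = 4.
4 is placed in column 2, so R1C2 = 2.
Column 1 already has 2, which forces R2C1 = 1.
The 3 cells of cage a must have product 10, leaving R2C4 = 2.
Row 3 already has 1; hence R3C4 = 5.
Cage g needs product 32, which forces R4C4 = 4.
4 is placed in column 5, leaving R4C5 = 2.
Row 5 already has 4; hence R5C4 = 1.
The full grid is 4 2 1 3 5 / 1 4 5 2 3 / 2 3 4 5 1 / 5 1 3 4 2 / 3 5 2 1 4.

2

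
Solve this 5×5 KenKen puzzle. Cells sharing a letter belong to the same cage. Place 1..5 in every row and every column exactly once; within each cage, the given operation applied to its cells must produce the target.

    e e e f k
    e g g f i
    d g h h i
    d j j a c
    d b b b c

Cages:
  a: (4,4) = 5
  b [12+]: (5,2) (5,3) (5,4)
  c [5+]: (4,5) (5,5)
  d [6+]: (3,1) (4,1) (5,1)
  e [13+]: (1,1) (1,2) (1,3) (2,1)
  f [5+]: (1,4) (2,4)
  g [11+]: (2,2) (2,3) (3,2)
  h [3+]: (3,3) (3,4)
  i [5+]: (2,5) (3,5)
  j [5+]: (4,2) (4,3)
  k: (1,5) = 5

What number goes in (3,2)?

K is a freebie, leaving (1,5) = 5.
A is a freebie, leaving (4,4) = 5.
Row 3 needs a 5, and only (3,2) is open for it.
Cage b needs sum 12, leaving (5,3) = 5.
Row 2 needs a 5, and only (2,1) is open for it.
Row 1 needs a 2, and only (1,4) is open for it.
The two cells of cage f must have sum 5, leaving (2,4) = 3.
Cage h needs two cells with sum 3, which forces (3,3) = 2.
2 is placed in column 4, leaving (3,4) = 1.
Column 4 already has 3, so (5,4) = 4.
Cage g needs sum 11; hence (2,2) = 2.
Column 3 already has 2, so (2,3) = 4.
Row 2 already has 2; hence (2,5) = 1.
Row 3 now contains 1; hence (3,1) = 3.
3 is placed in row 3, which forces (3,5) = 4.
Row 5 already has 4, which forces (5,2) = 3.
3 is placed in row 5; hence (5,5) = 2.
The 4 cells of cage e must have sum 13, leaving (1,3) = 3.
Cage d has sum 6, which forces (4,1) = 2.
The two cells of cage j must have sum 5, leaving (4,2) = 4.
The two cells of cage j must have sum 5, leaving (4,3) = 1.
2 is placed in column 5; hence (4,5) = 3.
Row 5 already has 2, which forces (5,1) = 1.
Column 1 already has 1, so (1,1) = 4.
Column 2 already has 4, so (1,2) = 1.
Completed grid: 4 1 3 2 5 / 5 2 4 3 1 / 3 5 2 1 4 / 2 4 1 5 3 / 1 3 5 4 2.

5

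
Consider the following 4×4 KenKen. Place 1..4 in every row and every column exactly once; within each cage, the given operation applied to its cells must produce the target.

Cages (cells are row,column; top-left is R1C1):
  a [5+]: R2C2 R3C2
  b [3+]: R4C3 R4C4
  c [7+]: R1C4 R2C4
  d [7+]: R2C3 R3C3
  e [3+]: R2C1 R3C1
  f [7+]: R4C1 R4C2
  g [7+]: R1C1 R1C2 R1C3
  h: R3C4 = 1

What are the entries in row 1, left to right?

4 1 2 3

Cage h is given, which forces R3C4 = 1.
1 is placed in column 4, leaving R4C4 = 2.
The two cells of cage e must have sum 3, leaving R2C1 = 1.
Row 3 already has 1, so R3C1 = 2.
Row 4 already has 2, leaving R4C3 = 1.
2 is placed in column 1, so R1C1 = 4.
Cage g needs sum 7; hence R1C2 = 1.
Cage g needs sum 7, which forces R1C3 = 2.
Row 1 now contains 4, which forces R1C4 = 3.
The two cells of cage a must have sum 5, so R2C2 = 2.
Column 4 already has 3, which forces R2C4 = 4.
Cage a's pair has sum 5; hence R3C2 = 3.
3 is placed in row 3; hence R3C3 = 4.
4 is placed in column 1, leaving R4C1 = 3.
Column 2 now contains 3, which forces R4C2 = 4.
Row 2 now contains 4; hence R2C3 = 3.
The full grid is 4 1 2 3 / 1 2 3 4 / 2 3 4 1 / 3 4 1 2.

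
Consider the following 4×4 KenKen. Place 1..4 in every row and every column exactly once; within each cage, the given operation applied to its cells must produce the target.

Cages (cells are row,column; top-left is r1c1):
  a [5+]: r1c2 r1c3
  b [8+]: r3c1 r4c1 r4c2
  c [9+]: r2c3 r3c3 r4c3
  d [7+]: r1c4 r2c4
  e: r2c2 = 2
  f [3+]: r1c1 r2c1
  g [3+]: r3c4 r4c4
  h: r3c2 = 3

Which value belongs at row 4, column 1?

3

Cage e is a single given cell, which forces r2c2 = 2.
Cage h is given, so r3c2 = 3.
Cage f needs two cells with sum 3, leaving r1c1 = 2.
2 is placed in row 2, leaving r2c1 = 1.
Column 1 already has 1, leaving r3c1 = 4.
Row 3 now contains 4, so r3c3 = 2.
Row 3 now contains 2, which forces r3c4 = 1.
Cage b has sum 8, so r4c1 = 3.
Row 4 already has 3; hence r4c3 = 4.
Column 4 now contains 1; hence r4c4 = 2.
Cage a needs two cells with sum 5; hence r1c2 = 4.
4 is placed in column 3; hence r1c3 = 1.
Row 1 now contains 4, which forces r1c4 = 3.
4 is placed in column 3, which forces r2c3 = 3.
Column 4 already has 3, so r2c4 = 4.
4 is placed in row 4; hence r4c2 = 1.
Completed grid: 2 4 1 3 / 1 2 3 4 / 4 3 2 1 / 3 1 4 2.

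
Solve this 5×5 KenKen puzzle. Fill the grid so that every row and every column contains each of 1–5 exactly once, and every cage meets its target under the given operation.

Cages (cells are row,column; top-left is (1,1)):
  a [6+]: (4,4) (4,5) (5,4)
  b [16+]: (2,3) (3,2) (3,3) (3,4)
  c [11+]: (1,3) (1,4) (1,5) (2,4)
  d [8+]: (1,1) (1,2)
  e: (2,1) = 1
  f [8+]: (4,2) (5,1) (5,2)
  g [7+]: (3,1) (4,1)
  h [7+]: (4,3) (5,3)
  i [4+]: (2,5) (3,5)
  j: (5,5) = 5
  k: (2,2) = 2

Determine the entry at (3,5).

Cage e is given; hence (2,1) = 1.
K is a freebie, which forces (2,2) = 2.
Row 2 now contains 1, so (2,5) = 3.
Column 5 already has 3, which forces (3,5) = 1.
1 is placed in column 5, so (4,5) = 2.
Cage j is given, so (5,5) = 5.
5 is placed in column 5; hence (1,5) = 4.
The 4 cells of cage c must have sum 11; hence (2,4) = 4.
4 is placed in row 2, leaving (2,3) = 5.
Row 3 needs a 3, and only (3,1) is open for it.
Column 1 now contains 3, which forces (1,1) = 5.
Cage d's pair has sum 8, so (1,2) = 3.
Cage g needs two cells with sum 7, leaving (4,1) = 4.
Row 4 now contains 4, so (4,3) = 3.
Row 4 already has 3, so (4,4) = 1.
4 is placed in column 1, leaving (5,1) = 2.
Column 2 already has 3, so (5,2) = 1.
Column 3 now contains 3, so (5,3) = 4.
Column 4 already has 1, which forces (5,4) = 3.
The 4 cells of cage c must have sum 11, leaving (1,3) = 1.
Column 4 already has 1, so (1,4) = 2.
Cage b needs sum 16, so (3,2) = 4.
Column 3 already has 4, so (3,3) = 2.
Cage b needs sum 16, which forces (3,4) = 5.
1 is placed in row 4, which forces (4,2) = 5.
The full grid is 5 3 1 2 4 / 1 2 5 4 3 / 3 4 2 5 1 / 4 5 3 1 2 / 2 1 4 3 5.

1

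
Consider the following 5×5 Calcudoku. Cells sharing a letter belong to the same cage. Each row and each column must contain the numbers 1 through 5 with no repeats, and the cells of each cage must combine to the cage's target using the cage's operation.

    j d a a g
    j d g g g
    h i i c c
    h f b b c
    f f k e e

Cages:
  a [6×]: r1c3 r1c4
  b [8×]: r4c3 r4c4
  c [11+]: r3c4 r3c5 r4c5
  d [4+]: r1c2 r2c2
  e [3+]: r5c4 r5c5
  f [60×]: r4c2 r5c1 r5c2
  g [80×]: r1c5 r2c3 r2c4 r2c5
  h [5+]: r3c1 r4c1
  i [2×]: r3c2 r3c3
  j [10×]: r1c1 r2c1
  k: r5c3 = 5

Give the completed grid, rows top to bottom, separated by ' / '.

5 1 3 2 4 / 2 3 4 5 1 / 4 2 1 3 5 / 1 5 2 4 3 / 3 4 5 1 2

Cage k is a single given cell, leaving r5c3 = 5.
The 3 cells of cage f must have product 60, leaving r4c2 = 5.
The only place for 1 in row 1 is r1c2.
Column 2 already has 1, leaving r2c2 = 3.
Column 2 already has 1, so r3c2 = 2.
Cage i's pair has product 2, which forces r3c3 = 1.
3 is placed in column 2; hence r5c2 = 4.
Row 5 already has 4, leaving r5c1 = 3.
3 is placed in column 1, leaving r3c1 = 4.
Cage h needs two cells with sum 5, so r4c1 = 1.
The 3 cells of cage c must have sum 11; hence r3c4 = 3.
The 3 cells of cage c must have sum 11; hence r3c5 = 5.
The 3 cells of cage c must have sum 11, leaving r4c5 = 3.
Cage a needs two cells with product 6; hence r1c3 = 3.
Column 4 already has 3, which forces r1c4 = 2.
Row 1 now contains 2, which forces r1c5 = 4.
Cage g has product 80; hence r2c4 = 5.
Column 5 already has 4, leaving r2c5 = 1.
2 is placed in column 4, which forces r4c4 = 4.
2 is placed in column 4, so r5c4 = 1.
Column 5 now contains 1; hence r5c5 = 2.
Row 1 now contains 2, leaving r1c1 = 5.
5 is placed in row 2; hence r2c1 = 2.
The 4 cells of cage g must have product 80, leaving r2c3 = 4.
4 is placed in row 4, so r4c3 = 2.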